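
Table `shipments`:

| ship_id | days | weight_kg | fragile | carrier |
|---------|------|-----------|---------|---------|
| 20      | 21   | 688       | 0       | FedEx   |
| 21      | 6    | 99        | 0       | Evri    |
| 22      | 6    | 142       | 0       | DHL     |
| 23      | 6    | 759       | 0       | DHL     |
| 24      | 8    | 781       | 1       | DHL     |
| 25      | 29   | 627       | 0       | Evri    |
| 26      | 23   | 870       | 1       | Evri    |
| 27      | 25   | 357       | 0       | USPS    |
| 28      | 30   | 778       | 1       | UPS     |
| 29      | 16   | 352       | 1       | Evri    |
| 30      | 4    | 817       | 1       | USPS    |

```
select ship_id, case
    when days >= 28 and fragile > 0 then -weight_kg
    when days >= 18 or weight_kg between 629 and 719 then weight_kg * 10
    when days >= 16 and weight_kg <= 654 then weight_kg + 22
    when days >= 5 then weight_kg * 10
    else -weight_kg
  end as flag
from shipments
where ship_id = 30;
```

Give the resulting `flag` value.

ship_id = 30: days=4, weight_kg=817, fragile=1, carrier=USPS.
days >= 28 and fragile > 0 → false
days >= 18 or weight_kg between 629 and 719 → false
days >= 16 and weight_kg <= 654 → false
days >= 5 → false
No prior WHEN matched → ELSE → -817

-817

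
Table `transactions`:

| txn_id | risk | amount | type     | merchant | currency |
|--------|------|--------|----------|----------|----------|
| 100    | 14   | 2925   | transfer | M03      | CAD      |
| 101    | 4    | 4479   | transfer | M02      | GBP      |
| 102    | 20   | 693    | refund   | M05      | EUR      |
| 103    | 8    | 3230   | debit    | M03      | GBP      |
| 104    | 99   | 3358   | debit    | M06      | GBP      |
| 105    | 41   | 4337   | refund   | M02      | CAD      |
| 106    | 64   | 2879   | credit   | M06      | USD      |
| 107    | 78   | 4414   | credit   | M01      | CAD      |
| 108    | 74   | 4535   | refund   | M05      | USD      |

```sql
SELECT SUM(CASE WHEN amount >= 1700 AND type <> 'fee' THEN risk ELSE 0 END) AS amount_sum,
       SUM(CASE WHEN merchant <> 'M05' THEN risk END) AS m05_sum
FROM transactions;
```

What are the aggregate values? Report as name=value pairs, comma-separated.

amount_sum=382, m05_sum=308

[amount_sum: amount >= 1700 AND type <> 'fee']
txn_id=100: ✓ → 14
txn_id=101: ✓ → 4
txn_id=102: ✗
txn_id=103: ✓ → 8
txn_id=104: ✓ → 99
txn_id=105: ✓ → 41
txn_id=106: ✓ → 64
txn_id=107: ✓ → 78
txn_id=108: ✓ → 74
amount_sum = 14 + 4 + 8 + 99 + 41 + 64 + 78 + 74 = 382
—
[m05_sum: merchant <> 'M05']
txn_id=100: ✓ → 14
txn_id=101: ✓ → 4
txn_id=102: ✗
txn_id=103: ✓ → 8
txn_id=104: ✓ → 99
txn_id=105: ✓ → 41
txn_id=106: ✓ → 64
txn_id=107: ✓ → 78
txn_id=108: ✗
m05_sum = 14 + 4 + 8 + 99 + 41 + 64 + 78 = 308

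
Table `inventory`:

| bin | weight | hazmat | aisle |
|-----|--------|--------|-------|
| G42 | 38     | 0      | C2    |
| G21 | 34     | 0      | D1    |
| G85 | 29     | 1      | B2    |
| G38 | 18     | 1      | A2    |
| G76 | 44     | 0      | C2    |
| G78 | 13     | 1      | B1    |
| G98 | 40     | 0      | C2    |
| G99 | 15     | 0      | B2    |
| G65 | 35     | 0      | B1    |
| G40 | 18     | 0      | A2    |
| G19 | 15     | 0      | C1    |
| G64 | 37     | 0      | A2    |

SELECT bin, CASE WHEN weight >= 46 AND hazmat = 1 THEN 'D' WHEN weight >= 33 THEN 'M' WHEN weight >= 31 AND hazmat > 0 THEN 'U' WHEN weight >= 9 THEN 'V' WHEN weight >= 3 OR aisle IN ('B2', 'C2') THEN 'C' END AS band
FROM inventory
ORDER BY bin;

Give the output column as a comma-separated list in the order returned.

bin=G19: weight >= 9 → V
bin=G21: weight >= 33 → M
bin=G38: weight >= 9 → V
bin=G40: weight >= 9 → V
bin=G42: weight >= 33 → M
bin=G64: weight >= 33 → M
bin=G65: weight >= 33 → M
bin=G76: weight >= 33 → M
bin=G78: weight >= 9 → V
bin=G85: weight >= 9 → V
bin=G98: weight >= 33 → M
bin=G99: weight >= 9 → V

V, M, V, V, M, M, M, M, V, V, M, V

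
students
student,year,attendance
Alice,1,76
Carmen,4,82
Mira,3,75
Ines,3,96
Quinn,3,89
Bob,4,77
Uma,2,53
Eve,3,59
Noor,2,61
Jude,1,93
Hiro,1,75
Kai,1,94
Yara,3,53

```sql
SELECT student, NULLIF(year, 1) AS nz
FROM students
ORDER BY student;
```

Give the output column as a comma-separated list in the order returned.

NULL, 4, 4, 3, NULL, 3, NULL, NULL, 3, 2, 3, 2, 3

student=Alice: year=1 vs 1: equal → NULL
student=Bob: year=4 vs 1: differ → 4
student=Carmen: year=4 vs 1: differ → 4
student=Eve: year=3 vs 1: differ → 3
student=Hiro: year=1 vs 1: equal → NULL
student=Ines: year=3 vs 1: differ → 3
student=Jude: year=1 vs 1: equal → NULL
student=Kai: year=1 vs 1: equal → NULL
student=Mira: year=3 vs 1: differ → 3
student=Noor: year=2 vs 1: differ → 2
student=Quinn: year=3 vs 1: differ → 3
student=Uma: year=2 vs 1: differ → 2
student=Yara: year=3 vs 1: differ → 3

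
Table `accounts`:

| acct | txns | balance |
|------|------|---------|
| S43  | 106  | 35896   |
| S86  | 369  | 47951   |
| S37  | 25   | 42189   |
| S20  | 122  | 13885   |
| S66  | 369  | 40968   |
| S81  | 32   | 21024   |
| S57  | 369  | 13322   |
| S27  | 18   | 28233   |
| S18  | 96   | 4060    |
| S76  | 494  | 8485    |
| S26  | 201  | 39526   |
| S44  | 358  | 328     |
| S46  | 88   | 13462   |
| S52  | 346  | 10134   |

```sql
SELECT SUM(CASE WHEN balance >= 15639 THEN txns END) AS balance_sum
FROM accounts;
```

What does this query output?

1120

acct=S43: ✓ → 106
acct=S86: ✓ → 369
acct=S37: ✓ → 25
acct=S20: ✗
acct=S66: ✓ → 369
acct=S81: ✓ → 32
acct=S57: ✗
acct=S27: ✓ → 18
acct=S18: ✗
acct=S76: ✗
acct=S26: ✓ → 201
acct=S44: ✗
acct=S46: ✗
acct=S52: ✗
balance_sum = 106 + 369 + 25 + 369 + 32 + 18 + 201 = 1120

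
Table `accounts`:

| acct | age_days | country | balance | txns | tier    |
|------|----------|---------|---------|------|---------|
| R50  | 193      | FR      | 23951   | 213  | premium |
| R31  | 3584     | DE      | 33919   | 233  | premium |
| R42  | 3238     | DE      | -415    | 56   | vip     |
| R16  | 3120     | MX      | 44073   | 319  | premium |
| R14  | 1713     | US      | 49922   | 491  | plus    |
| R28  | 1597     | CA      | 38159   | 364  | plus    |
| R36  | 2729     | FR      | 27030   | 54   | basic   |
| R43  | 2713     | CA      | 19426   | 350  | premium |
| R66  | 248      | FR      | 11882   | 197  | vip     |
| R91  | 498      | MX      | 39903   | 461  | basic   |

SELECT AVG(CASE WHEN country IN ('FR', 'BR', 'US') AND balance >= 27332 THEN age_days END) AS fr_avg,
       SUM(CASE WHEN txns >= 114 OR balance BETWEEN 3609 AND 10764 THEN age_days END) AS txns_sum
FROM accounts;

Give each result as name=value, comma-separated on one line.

[fr_avg: country IN ('FR', 'BR', 'US') AND balance >= 27332]
acct=R50: ✗
acct=R31: ✗
acct=R42: ✗
acct=R16: ✗
acct=R14: ✓ → 1713
acct=R28: ✗
acct=R36: ✗
acct=R43: ✗
acct=R66: ✗
acct=R91: ✗
fr_avg = 1713
—
[txns_sum: txns >= 114 OR balance BETWEEN 3609 AND 10764]
acct=R50: ✓ → 193
acct=R31: ✓ → 3584
acct=R42: ✗
acct=R16: ✓ → 3120
acct=R14: ✓ → 1713
acct=R28: ✓ → 1597
acct=R36: ✗
acct=R43: ✓ → 2713
acct=R66: ✓ → 248
acct=R91: ✓ → 498
txns_sum = 193 + 3584 + 3120 + 1713 + 1597 + 2713 + 248 + 498 = 13666

fr_avg=1713, txns_sum=13666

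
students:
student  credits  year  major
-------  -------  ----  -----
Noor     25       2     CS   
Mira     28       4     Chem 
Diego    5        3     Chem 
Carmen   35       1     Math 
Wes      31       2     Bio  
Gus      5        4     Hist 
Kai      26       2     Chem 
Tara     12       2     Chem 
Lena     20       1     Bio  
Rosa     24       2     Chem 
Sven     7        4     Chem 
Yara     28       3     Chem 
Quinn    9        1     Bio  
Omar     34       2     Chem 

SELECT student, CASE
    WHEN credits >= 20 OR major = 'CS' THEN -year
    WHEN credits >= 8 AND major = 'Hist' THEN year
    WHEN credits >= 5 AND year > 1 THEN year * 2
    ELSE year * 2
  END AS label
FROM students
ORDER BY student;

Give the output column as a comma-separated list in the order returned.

student=Carmen: credits >= 20 OR major = 'CS' → -1
student=Diego: credits >= 5 AND year > 1 → 6
student=Gus: credits >= 5 AND year > 1 → 8
student=Kai: credits >= 20 OR major = 'CS' → -2
student=Lena: credits >= 20 OR major = 'CS' → -1
student=Mira: credits >= 20 OR major = 'CS' → -4
student=Noor: credits >= 20 OR major = 'CS' → -2
student=Omar: credits >= 20 OR major = 'CS' → -2
student=Quinn: ELSE → 2
student=Rosa: credits >= 20 OR major = 'CS' → -2
student=Sven: credits >= 5 AND year > 1 → 8
student=Tara: credits >= 5 AND year > 1 → 4
student=Wes: credits >= 20 OR major = 'CS' → -2
student=Yara: credits >= 20 OR major = 'CS' → -3

-1, 6, 8, -2, -1, -4, -2, -2, 2, -2, 8, 4, -2, -3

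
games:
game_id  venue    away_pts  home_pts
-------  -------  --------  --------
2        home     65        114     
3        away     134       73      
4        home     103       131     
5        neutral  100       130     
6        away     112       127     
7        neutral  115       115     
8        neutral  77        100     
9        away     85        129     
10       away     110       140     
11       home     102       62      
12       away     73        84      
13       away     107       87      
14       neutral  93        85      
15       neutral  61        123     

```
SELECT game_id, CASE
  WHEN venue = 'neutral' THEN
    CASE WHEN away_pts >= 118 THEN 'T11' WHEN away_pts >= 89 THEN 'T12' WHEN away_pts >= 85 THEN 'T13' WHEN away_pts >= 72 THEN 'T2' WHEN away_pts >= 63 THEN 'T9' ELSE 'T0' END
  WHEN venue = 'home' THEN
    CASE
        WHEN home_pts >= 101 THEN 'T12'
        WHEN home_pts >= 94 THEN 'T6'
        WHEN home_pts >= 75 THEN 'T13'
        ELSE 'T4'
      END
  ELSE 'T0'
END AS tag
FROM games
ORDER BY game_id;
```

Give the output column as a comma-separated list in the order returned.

game_id=2: venue='home' → inner[home_pts >= 101] → T12
game_id=3: venue='away' → outer ELSE → T0
game_id=4: venue='home' → inner[home_pts >= 101] → T12
game_id=5: venue='neutral' → inner[away_pts >= 89] → T12
game_id=6: venue='away' → outer ELSE → T0
game_id=7: venue='neutral' → inner[away_pts >= 89] → T12
game_id=8: venue='neutral' → inner[away_pts >= 72] → T2
game_id=9: venue='away' → outer ELSE → T0
game_id=10: venue='away' → outer ELSE → T0
game_id=11: venue='home' → inner[ELSE] → T4
game_id=12: venue='away' → outer ELSE → T0
game_id=13: venue='away' → outer ELSE → T0
game_id=14: venue='neutral' → inner[away_pts >= 89] → T12
game_id=15: venue='neutral' → inner[ELSE] → T0

T12, T0, T12, T12, T0, T12, T2, T0, T0, T4, T0, T0, T12, T0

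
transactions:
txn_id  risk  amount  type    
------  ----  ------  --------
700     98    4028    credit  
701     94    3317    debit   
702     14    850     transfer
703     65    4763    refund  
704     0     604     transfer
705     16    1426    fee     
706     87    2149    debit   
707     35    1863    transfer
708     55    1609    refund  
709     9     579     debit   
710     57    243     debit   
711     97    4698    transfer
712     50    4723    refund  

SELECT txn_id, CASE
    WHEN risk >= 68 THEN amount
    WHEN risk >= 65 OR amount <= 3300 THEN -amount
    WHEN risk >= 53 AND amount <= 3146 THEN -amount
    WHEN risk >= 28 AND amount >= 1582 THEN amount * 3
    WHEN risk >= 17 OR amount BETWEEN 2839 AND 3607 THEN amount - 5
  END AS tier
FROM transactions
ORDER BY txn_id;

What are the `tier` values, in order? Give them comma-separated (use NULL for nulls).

txn_id=700: risk >= 68 → 4028
txn_id=701: risk >= 68 → 3317
txn_id=702: risk >= 65 OR amount <= 3300 → -850
txn_id=703: risk >= 65 OR amount <= 3300 → -4763
txn_id=704: risk >= 65 OR amount <= 3300 → -604
txn_id=705: risk >= 65 OR amount <= 3300 → -1426
txn_id=706: risk >= 68 → 2149
txn_id=707: risk >= 65 OR amount <= 3300 → -1863
txn_id=708: risk >= 65 OR amount <= 3300 → -1609
txn_id=709: risk >= 65 OR amount <= 3300 → -579
txn_id=710: risk >= 65 OR amount <= 3300 → -243
txn_id=711: risk >= 68 → 4698
txn_id=712: risk >= 28 AND amount >= 1582 → 14169

4028, 3317, -850, -4763, -604, -1426, 2149, -1863, -1609, -579, -243, 4698, 14169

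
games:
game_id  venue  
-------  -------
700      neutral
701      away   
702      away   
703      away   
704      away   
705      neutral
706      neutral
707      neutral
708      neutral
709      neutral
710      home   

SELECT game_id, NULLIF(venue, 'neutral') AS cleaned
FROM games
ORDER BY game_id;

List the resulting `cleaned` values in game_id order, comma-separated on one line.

game_id=700: venue=neutral vs neutral: equal → NULL
game_id=701: venue=away vs neutral: differ → away
game_id=702: venue=away vs neutral: differ → away
game_id=703: venue=away vs neutral: differ → away
game_id=704: venue=away vs neutral: differ → away
game_id=705: venue=neutral vs neutral: equal → NULL
game_id=706: venue=neutral vs neutral: equal → NULL
game_id=707: venue=neutral vs neutral: equal → NULL
game_id=708: venue=neutral vs neutral: equal → NULL
game_id=709: venue=neutral vs neutral: equal → NULL
game_id=710: venue=home vs neutral: differ → home

NULL, away, away, away, away, NULL, NULL, NULL, NULL, NULL, home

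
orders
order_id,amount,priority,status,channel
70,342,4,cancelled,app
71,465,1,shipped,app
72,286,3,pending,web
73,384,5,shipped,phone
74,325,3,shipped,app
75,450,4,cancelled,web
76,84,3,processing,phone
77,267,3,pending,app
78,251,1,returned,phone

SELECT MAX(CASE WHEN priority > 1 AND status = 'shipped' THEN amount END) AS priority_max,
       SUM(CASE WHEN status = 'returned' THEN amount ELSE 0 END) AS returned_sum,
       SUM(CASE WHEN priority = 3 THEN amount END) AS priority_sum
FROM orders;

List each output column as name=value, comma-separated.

priority_max=384, returned_sum=251, priority_sum=962

[priority_max: priority > 1 AND status = 'shipped']
order_id=70: ✗
order_id=71: ✗
order_id=72: ✗
order_id=73: ✓ → 384
order_id=74: ✓ → 325
order_id=75: ✗
order_id=76: ✗
order_id=77: ✗
order_id=78: ✗
priority_max = MAX(384, 325) = 384
—
[returned_sum: status = 'returned']
order_id=70: ✗
order_id=71: ✗
order_id=72: ✗
order_id=73: ✗
order_id=74: ✗
order_id=75: ✗
order_id=76: ✗
order_id=77: ✗
order_id=78: ✓ → 251
returned_sum = 251
—
[priority_sum: priority = 3]
order_id=70: ✗
order_id=71: ✗
order_id=72: ✓ → 286
order_id=73: ✗
order_id=74: ✓ → 325
order_id=75: ✗
order_id=76: ✓ → 84
order_id=77: ✓ → 267
order_id=78: ✗
priority_sum = 286 + 325 + 84 + 267 = 962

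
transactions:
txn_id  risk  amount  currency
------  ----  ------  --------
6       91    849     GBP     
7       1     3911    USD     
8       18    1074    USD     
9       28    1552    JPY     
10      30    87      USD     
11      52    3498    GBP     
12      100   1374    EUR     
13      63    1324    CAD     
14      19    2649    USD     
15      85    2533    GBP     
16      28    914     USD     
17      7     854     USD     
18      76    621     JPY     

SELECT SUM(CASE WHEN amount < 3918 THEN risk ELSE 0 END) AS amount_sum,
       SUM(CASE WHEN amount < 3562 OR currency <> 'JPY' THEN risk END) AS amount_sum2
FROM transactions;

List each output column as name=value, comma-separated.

amount_sum=598, amount_sum2=598

[amount_sum: amount < 3918]
txn_id=6: ✓ → 91
txn_id=7: ✓ → 1
txn_id=8: ✓ → 18
txn_id=9: ✓ → 28
txn_id=10: ✓ → 30
txn_id=11: ✓ → 52
txn_id=12: ✓ → 100
txn_id=13: ✓ → 63
txn_id=14: ✓ → 19
txn_id=15: ✓ → 85
txn_id=16: ✓ → 28
txn_id=17: ✓ → 7
txn_id=18: ✓ → 76
amount_sum = 91 + 1 + 18 + 28 + 30 + 52 + 100 + 63 + 19 + 85 + 28 + 7 + 76 = 598
—
[amount_sum2: amount < 3562 OR currency <> 'JPY']
txn_id=6: ✓ → 91
txn_id=7: ✓ → 1
txn_id=8: ✓ → 18
txn_id=9: ✓ → 28
txn_id=10: ✓ → 30
txn_id=11: ✓ → 52
txn_id=12: ✓ → 100
txn_id=13: ✓ → 63
txn_id=14: ✓ → 19
txn_id=15: ✓ → 85
txn_id=16: ✓ → 28
txn_id=17: ✓ → 7
txn_id=18: ✓ → 76
amount_sum2 = 91 + 1 + 18 + 28 + 30 + 52 + 100 + 63 + 19 + 85 + 28 + 7 + 76 = 598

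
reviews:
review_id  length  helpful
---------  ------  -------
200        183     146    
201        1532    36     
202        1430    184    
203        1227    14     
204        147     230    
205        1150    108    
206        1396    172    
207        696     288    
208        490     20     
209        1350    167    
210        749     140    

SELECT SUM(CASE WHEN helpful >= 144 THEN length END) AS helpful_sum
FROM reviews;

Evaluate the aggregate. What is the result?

5202

review_id=200: ✓ → 183
review_id=201: ✗
review_id=202: ✓ → 1430
review_id=203: ✗
review_id=204: ✓ → 147
review_id=205: ✗
review_id=206: ✓ → 1396
review_id=207: ✓ → 696
review_id=208: ✗
review_id=209: ✓ → 1350
review_id=210: ✗
helpful_sum = 183 + 1430 + 147 + 1396 + 696 + 1350 = 5202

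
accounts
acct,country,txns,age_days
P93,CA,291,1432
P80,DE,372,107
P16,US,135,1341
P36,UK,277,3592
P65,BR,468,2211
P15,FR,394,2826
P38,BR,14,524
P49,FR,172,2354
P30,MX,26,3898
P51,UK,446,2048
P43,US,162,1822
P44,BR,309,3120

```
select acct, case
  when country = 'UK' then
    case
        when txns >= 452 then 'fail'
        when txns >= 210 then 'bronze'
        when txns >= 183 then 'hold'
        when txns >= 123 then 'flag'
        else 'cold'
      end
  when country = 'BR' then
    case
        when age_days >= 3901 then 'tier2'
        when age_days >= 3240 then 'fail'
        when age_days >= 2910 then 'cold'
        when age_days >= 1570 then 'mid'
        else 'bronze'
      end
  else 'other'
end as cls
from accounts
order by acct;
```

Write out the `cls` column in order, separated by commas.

other, other, other, bronze, bronze, other, cold, other, bronze, mid, other, other

acct=P15: country='FR' → outer ELSE → other
acct=P16: country='US' → outer ELSE → other
acct=P30: country='MX' → outer ELSE → other
acct=P36: country='UK' → inner[txns >= 210] → bronze
acct=P38: country='BR' → inner[ELSE] → bronze
acct=P43: country='US' → outer ELSE → other
acct=P44: country='BR' → inner[age_days >= 2910] → cold
acct=P49: country='FR' → outer ELSE → other
acct=P51: country='UK' → inner[txns >= 210] → bronze
acct=P65: country='BR' → inner[age_days >= 1570] → mid
acct=P80: country='DE' → outer ELSE → other
acct=P93: country='CA' → outer ELSE → other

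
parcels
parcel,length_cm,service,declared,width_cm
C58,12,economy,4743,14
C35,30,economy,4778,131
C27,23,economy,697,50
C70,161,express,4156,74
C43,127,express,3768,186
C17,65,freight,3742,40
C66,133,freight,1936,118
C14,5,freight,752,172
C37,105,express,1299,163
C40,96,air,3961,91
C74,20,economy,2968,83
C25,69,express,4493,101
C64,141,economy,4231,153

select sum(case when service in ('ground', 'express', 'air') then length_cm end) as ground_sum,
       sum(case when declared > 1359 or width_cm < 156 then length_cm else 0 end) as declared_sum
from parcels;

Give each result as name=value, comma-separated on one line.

ground_sum=558, declared_sum=877

[ground_sum: service in ('ground', 'express', 'air')]
parcel=C58: ✗
parcel=C35: ✗
parcel=C27: ✗
parcel=C70: ✓ → 161
parcel=C43: ✓ → 127
parcel=C17: ✗
parcel=C66: ✗
parcel=C14: ✗
parcel=C37: ✓ → 105
parcel=C40: ✓ → 96
parcel=C74: ✗
parcel=C25: ✓ → 69
parcel=C64: ✗
ground_sum = 161 + 127 + 105 + 96 + 69 = 558
—
[declared_sum: declared > 1359 or width_cm < 156]
parcel=C58: ✓ → 12
parcel=C35: ✓ → 30
parcel=C27: ✓ → 23
parcel=C70: ✓ → 161
parcel=C43: ✓ → 127
parcel=C17: ✓ → 65
parcel=C66: ✓ → 133
parcel=C14: ✗
parcel=C37: ✗
parcel=C40: ✓ → 96
parcel=C74: ✓ → 20
parcel=C25: ✓ → 69
parcel=C64: ✓ → 141
declared_sum = 12 + 30 + 23 + 161 + 127 + 65 + 133 + 96 + 20 + 69 + 141 = 877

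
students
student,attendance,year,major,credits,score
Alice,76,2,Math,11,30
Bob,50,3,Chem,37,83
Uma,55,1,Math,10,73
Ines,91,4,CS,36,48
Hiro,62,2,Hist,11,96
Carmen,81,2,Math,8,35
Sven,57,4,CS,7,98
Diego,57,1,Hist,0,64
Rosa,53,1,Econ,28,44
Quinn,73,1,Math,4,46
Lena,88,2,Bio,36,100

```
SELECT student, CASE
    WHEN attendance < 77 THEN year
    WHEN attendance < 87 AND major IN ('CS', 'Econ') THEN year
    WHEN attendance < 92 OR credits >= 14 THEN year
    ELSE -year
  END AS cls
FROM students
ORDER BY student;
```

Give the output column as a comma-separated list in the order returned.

2, 3, 2, 1, 2, 4, 2, 1, 1, 4, 1

student=Alice: attendance < 77 → 2
student=Bob: attendance < 77 → 3
student=Carmen: attendance < 92 OR credits >= 14 → 2
student=Diego: attendance < 77 → 1
student=Hiro: attendance < 77 → 2
student=Ines: attendance < 92 OR credits >= 14 → 4
student=Lena: attendance < 92 OR credits >= 14 → 2
student=Quinn: attendance < 77 → 1
student=Rosa: attendance < 77 → 1
student=Sven: attendance < 77 → 4
student=Uma: attendance < 77 → 1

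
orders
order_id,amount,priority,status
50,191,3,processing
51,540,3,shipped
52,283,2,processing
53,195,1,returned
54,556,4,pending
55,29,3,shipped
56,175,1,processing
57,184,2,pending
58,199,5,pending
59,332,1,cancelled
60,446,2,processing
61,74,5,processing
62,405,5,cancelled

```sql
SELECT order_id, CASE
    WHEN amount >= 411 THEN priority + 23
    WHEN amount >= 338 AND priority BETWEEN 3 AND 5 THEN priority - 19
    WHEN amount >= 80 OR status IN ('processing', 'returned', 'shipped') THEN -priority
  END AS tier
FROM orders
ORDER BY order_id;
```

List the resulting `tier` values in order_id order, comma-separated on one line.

order_id=50: amount >= 80 OR status IN ('processing', 'returned', 'shipped') → -3
order_id=51: amount >= 411 → 26
order_id=52: amount >= 80 OR status IN ('processing', 'returned', 'shipped') → -2
order_id=53: amount >= 80 OR status IN ('processing', 'returned', 'shipped') → -1
order_id=54: amount >= 411 → 27
order_id=55: amount >= 80 OR status IN ('processing', 'returned', 'shipped') → -3
order_id=56: amount >= 80 OR status IN ('processing', 'returned', 'shipped') → -1
order_id=57: amount >= 80 OR status IN ('processing', 'returned', 'shipped') → -2
order_id=58: amount >= 80 OR status IN ('processing', 'returned', 'shipped') → -5
order_id=59: amount >= 80 OR status IN ('processing', 'returned', 'shipped') → -1
order_id=60: amount >= 411 → 25
order_id=61: amount >= 80 OR status IN ('processing', 'returned', 'shipped') → -5
order_id=62: amount >= 338 AND priority BETWEEN 3 AND 5 → -14

-3, 26, -2, -1, 27, -3, -1, -2, -5, -1, 25, -5, -14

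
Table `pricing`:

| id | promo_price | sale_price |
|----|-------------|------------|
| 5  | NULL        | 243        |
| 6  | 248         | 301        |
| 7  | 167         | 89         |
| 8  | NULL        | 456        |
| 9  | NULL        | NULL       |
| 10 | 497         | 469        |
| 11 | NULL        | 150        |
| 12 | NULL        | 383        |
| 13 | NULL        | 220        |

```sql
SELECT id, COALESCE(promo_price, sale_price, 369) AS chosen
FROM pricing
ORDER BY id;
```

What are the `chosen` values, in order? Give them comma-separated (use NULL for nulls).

243, 248, 167, 456, 369, 497, 150, 383, 220

id=5: promo_price=NULL, sale_price=243 → 243
id=6: promo_price=248 → 248
id=7: promo_price=167 → 167
id=8: promo_price=NULL, sale_price=456 → 456
id=9: promo_price=NULL, sale_price=NULL, → literal 369 → 369
id=10: promo_price=497 → 497
id=11: promo_price=NULL, sale_price=150 → 150
id=12: promo_price=NULL, sale_price=383 → 383
id=13: promo_price=NULL, sale_price=220 → 220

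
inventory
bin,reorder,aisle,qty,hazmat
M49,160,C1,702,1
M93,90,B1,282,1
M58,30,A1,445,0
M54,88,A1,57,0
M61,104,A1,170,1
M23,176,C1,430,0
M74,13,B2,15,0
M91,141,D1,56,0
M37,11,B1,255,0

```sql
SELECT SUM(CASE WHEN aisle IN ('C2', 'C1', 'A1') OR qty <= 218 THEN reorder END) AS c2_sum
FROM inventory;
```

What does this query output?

bin=M49: ✓ → 160
bin=M93: ✗
bin=M58: ✓ → 30
bin=M54: ✓ → 88
bin=M61: ✓ → 104
bin=M23: ✓ → 176
bin=M74: ✓ → 13
bin=M91: ✓ → 141
bin=M37: ✗
c2_sum = 160 + 30 + 88 + 104 + 176 + 13 + 141 = 712

712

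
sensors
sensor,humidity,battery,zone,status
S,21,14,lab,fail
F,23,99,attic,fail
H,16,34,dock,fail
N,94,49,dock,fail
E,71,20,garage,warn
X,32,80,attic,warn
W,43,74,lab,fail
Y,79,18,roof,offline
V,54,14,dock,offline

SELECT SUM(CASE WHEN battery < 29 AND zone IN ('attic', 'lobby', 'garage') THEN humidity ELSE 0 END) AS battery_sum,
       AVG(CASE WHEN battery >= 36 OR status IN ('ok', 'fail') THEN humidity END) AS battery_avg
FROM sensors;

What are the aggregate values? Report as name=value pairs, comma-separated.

battery_sum=71, battery_avg=38.1666666667

[battery_sum: battery < 29 AND zone IN ('attic', 'lobby', 'garage')]
sensor=S: ✗
sensor=F: ✗
sensor=H: ✗
sensor=N: ✗
sensor=E: ✓ → 71
sensor=X: ✗
sensor=W: ✗
sensor=Y: ✗
sensor=V: ✗
battery_sum = 71
—
[battery_avg: battery >= 36 OR status IN ('ok', 'fail')]
sensor=S: ✓ → 21
sensor=F: ✓ → 23
sensor=H: ✓ → 16
sensor=N: ✓ → 94
sensor=E: ✗
sensor=X: ✓ → 32
sensor=W: ✓ → 43
sensor=Y: ✗
sensor=V: ✗
battery_avg = (21 + 23 + 16 + 94 + 32 + 43) / 6 = 38.1666666667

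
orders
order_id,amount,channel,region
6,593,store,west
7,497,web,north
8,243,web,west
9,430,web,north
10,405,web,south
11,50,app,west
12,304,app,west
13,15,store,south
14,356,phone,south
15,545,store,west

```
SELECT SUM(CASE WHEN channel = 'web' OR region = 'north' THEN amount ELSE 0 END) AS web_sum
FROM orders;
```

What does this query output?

1575

order_id=6: ✗
order_id=7: ✓ → 497
order_id=8: ✓ → 243
order_id=9: ✓ → 430
order_id=10: ✓ → 405
order_id=11: ✗
order_id=12: ✗
order_id=13: ✗
order_id=14: ✗
order_id=15: ✗
web_sum = 497 + 243 + 430 + 405 = 1575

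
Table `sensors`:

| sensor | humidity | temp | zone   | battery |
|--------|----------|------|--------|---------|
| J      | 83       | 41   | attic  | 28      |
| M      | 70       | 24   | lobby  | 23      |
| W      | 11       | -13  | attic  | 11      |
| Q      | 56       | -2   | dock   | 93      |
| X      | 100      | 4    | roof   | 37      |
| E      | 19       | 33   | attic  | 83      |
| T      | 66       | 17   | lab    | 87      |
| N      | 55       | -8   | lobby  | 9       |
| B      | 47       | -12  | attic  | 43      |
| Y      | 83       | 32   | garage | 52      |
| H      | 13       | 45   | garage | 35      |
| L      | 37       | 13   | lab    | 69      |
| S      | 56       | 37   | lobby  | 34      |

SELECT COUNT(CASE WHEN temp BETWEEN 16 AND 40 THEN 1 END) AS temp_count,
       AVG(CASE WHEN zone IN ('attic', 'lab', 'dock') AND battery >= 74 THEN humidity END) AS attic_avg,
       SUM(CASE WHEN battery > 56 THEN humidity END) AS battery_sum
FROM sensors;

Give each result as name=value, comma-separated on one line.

[temp_count: temp BETWEEN 16 AND 40]
sensor=J: ✗
sensor=M: ✓ → 1
sensor=W: ✗
sensor=Q: ✗
sensor=X: ✗
sensor=E: ✓ → 1
sensor=T: ✓ → 1
sensor=N: ✗
sensor=B: ✗
sensor=Y: ✓ → 1
sensor=H: ✗
sensor=L: ✗
sensor=S: ✓ → 1
temp_count = COUNT(1, 1, 1, 1, 1) = 5
—
[attic_avg: zone IN ('attic', 'lab', 'dock') AND battery >= 74]
sensor=J: ✗
sensor=M: ✗
sensor=W: ✗
sensor=Q: ✓ → 56
sensor=X: ✗
sensor=E: ✓ → 19
sensor=T: ✓ → 66
sensor=N: ✗
sensor=B: ✗
sensor=Y: ✗
sensor=H: ✗
sensor=L: ✗
sensor=S: ✗
attic_avg = (56 + 19 + 66) / 3 = 47
—
[battery_sum: battery > 56]
sensor=J: ✗
sensor=M: ✗
sensor=W: ✗
sensor=Q: ✓ → 56
sensor=X: ✗
sensor=E: ✓ → 19
sensor=T: ✓ → 66
sensor=N: ✗
sensor=B: ✗
sensor=Y: ✗
sensor=H: ✗
sensor=L: ✓ → 37
sensor=S: ✗
battery_sum = 56 + 19 + 66 + 37 = 178

temp_count=5, attic_avg=47, battery_sum=178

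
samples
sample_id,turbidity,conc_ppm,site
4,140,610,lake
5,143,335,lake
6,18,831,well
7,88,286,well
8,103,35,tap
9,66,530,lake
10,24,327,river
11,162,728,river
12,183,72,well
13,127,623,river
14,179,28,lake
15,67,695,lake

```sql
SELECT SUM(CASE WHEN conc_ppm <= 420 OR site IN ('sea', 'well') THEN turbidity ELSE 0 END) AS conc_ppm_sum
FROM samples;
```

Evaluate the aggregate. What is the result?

738

sample_id=4: ✗
sample_id=5: ✓ → 143
sample_id=6: ✓ → 18
sample_id=7: ✓ → 88
sample_id=8: ✓ → 103
sample_id=9: ✗
sample_id=10: ✓ → 24
sample_id=11: ✗
sample_id=12: ✓ → 183
sample_id=13: ✗
sample_id=14: ✓ → 179
sample_id=15: ✗
conc_ppm_sum = 143 + 18 + 88 + 103 + 24 + 183 + 179 = 738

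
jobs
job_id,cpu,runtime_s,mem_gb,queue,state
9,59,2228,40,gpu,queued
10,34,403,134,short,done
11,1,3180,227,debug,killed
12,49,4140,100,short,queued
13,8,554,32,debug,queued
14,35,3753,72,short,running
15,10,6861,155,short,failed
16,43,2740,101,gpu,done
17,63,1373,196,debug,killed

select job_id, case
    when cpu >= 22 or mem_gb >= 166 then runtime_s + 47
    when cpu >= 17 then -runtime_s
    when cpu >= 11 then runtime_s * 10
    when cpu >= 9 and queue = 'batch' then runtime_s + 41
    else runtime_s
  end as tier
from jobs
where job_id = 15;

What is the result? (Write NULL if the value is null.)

job_id = 15: cpu=10, runtime_s=6861, mem_gb=155, queue=short, state=failed.
cpu >= 22 or mem_gb >= 166 → false
cpu >= 17 → false
cpu >= 11 → false
cpu >= 9 and queue = 'batch' → false
No prior WHEN matched → ELSE → 6861

6861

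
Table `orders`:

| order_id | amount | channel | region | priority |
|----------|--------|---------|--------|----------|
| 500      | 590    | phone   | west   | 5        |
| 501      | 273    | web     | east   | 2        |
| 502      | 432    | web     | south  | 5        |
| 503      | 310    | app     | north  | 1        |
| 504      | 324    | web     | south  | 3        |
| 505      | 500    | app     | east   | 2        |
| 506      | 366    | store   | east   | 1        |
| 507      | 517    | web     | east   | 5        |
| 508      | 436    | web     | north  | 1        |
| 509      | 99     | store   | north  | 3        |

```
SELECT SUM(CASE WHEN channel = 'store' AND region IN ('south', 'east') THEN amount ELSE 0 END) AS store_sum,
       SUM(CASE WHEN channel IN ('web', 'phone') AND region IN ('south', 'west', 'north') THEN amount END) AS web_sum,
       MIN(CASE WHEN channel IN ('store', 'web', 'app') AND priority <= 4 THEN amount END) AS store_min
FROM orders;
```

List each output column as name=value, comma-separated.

[store_sum: channel = 'store' AND region IN ('south', 'east')]
order_id=500: ✗
order_id=501: ✗
order_id=502: ✗
order_id=503: ✗
order_id=504: ✗
order_id=505: ✗
order_id=506: ✓ → 366
order_id=507: ✗
order_id=508: ✗
order_id=509: ✗
store_sum = 366
—
[web_sum: channel IN ('web', 'phone') AND region IN ('south', 'west', 'north')]
order_id=500: ✓ → 590
order_id=501: ✗
order_id=502: ✓ → 432
order_id=503: ✗
order_id=504: ✓ → 324
order_id=505: ✗
order_id=506: ✗
order_id=507: ✗
order_id=508: ✓ → 436
order_id=509: ✗
web_sum = 590 + 432 + 324 + 436 = 1782
—
[store_min: channel IN ('store', 'web', 'app') AND priority <= 4]
order_id=500: ✗
order_id=501: ✓ → 273
order_id=502: ✗
order_id=503: ✓ → 310
order_id=504: ✓ → 324
order_id=505: ✓ → 500
order_id=506: ✓ → 366
order_id=507: ✗
order_id=508: ✓ → 436
order_id=509: ✓ → 99
store_min = MIN(273, 310, 324, 500, 366, 436, 99) = 99

store_sum=366, web_sum=1782, store_min=99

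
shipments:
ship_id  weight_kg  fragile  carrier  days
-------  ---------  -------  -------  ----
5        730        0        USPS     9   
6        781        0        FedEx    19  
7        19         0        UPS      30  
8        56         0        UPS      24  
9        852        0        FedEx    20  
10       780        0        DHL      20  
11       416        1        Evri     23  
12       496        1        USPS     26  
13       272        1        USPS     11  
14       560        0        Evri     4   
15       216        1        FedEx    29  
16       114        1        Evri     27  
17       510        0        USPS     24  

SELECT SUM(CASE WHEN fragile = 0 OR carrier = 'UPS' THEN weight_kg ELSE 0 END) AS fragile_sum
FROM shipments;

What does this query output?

ship_id=5: ✓ → 730
ship_id=6: ✓ → 781
ship_id=7: ✓ → 19
ship_id=8: ✓ → 56
ship_id=9: ✓ → 852
ship_id=10: ✓ → 780
ship_id=11: ✗
ship_id=12: ✗
ship_id=13: ✗
ship_id=14: ✓ → 560
ship_id=15: ✗
ship_id=16: ✗
ship_id=17: ✓ → 510
fragile_sum = 730 + 781 + 19 + 56 + 852 + 780 + 560 + 510 = 4288

4288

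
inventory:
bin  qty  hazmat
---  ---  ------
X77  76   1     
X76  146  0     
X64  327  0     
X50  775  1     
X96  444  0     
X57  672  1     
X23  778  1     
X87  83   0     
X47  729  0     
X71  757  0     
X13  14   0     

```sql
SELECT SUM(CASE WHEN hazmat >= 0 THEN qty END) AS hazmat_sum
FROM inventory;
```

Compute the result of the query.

bin=X77: ✓ → 76
bin=X76: ✓ → 146
bin=X64: ✓ → 327
bin=X50: ✓ → 775
bin=X96: ✓ → 444
bin=X57: ✓ → 672
bin=X23: ✓ → 778
bin=X87: ✓ → 83
bin=X47: ✓ → 729
bin=X71: ✓ → 757
bin=X13: ✓ → 14
hazmat_sum = 76 + 146 + 327 + 775 + 444 + 672 + 778 + 83 + 729 + 757 + 14 = 4801

4801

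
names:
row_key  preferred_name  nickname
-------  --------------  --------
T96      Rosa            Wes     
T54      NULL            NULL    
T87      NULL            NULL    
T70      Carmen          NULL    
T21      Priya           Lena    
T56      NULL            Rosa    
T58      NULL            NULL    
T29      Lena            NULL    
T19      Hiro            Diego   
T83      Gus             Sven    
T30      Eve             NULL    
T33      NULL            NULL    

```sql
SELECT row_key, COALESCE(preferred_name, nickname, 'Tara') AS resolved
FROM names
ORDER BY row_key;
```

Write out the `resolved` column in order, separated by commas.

Hiro, Priya, Lena, Eve, Tara, Tara, Rosa, Tara, Carmen, Gus, Tara, Rosa

row_key=T19: preferred_name=Hiro → Hiro
row_key=T21: preferred_name=Priya → Priya
row_key=T29: preferred_name=Lena → Lena
row_key=T30: preferred_name=Eve → Eve
row_key=T33: preferred_name=NULL, nickname=NULL, → literal Tara → Tara
row_key=T54: preferred_name=NULL, nickname=NULL, → literal Tara → Tara
row_key=T56: preferred_name=NULL, nickname=Rosa → Rosa
row_key=T58: preferred_name=NULL, nickname=NULL, → literal Tara → Tara
row_key=T70: preferred_name=Carmen → Carmen
row_key=T83: preferred_name=Gus → Gus
row_key=T87: preferred_name=NULL, nickname=NULL, → literal Tara → Tara
row_key=T96: preferred_name=Rosa → Rosa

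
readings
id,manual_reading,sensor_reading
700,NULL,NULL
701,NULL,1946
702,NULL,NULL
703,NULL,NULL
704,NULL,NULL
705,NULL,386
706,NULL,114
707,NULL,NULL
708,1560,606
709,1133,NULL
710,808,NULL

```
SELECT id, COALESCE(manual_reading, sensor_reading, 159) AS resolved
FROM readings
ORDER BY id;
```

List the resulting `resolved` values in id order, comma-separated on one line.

159, 1946, 159, 159, 159, 386, 114, 159, 1560, 1133, 808

id=700: manual_reading=NULL, sensor_reading=NULL, → literal 159 → 159
id=701: manual_reading=NULL, sensor_reading=1946 → 1946
id=702: manual_reading=NULL, sensor_reading=NULL, → literal 159 → 159
id=703: manual_reading=NULL, sensor_reading=NULL, → literal 159 → 159
id=704: manual_reading=NULL, sensor_reading=NULL, → literal 159 → 159
id=705: manual_reading=NULL, sensor_reading=386 → 386
id=706: manual_reading=NULL, sensor_reading=114 → 114
id=707: manual_reading=NULL, sensor_reading=NULL, → literal 159 → 159
id=708: manual_reading=1560 → 1560
id=709: manual_reading=1133 → 1133
id=710: manual_reading=808 → 808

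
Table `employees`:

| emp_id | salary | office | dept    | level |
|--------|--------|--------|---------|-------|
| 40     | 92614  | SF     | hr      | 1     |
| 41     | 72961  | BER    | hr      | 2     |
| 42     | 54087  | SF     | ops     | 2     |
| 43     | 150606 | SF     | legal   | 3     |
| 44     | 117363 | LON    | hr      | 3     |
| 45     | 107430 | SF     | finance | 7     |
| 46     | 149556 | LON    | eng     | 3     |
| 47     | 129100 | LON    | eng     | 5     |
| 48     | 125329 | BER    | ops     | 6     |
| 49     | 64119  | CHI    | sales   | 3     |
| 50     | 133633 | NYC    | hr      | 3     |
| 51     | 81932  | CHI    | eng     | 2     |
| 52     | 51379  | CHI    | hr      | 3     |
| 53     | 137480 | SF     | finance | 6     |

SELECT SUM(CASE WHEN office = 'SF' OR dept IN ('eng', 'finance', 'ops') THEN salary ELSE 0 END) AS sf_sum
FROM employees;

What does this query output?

emp_id=40: ✓ → 92614
emp_id=41: ✗
emp_id=42: ✓ → 54087
emp_id=43: ✓ → 150606
emp_id=44: ✗
emp_id=45: ✓ → 107430
emp_id=46: ✓ → 149556
emp_id=47: ✓ → 129100
emp_id=48: ✓ → 125329
emp_id=49: ✗
emp_id=50: ✗
emp_id=51: ✓ → 81932
emp_id=52: ✗
emp_id=53: ✓ → 137480
sf_sum = 92614 + 54087 + 150606 + 107430 + 149556 + 129100 + 125329 + 81932 + 137480 = 1028134

1028134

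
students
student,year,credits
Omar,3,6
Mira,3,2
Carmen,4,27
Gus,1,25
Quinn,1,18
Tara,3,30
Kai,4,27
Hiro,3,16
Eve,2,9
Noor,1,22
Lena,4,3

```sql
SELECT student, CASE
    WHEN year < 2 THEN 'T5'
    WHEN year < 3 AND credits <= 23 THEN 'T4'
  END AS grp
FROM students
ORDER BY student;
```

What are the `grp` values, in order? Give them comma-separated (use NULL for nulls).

student=Carmen: (no match → NULL) → NULL
student=Eve: year < 3 AND credits <= 23 → T4
student=Gus: year < 2 → T5
student=Hiro: (no match → NULL) → NULL
student=Kai: (no match → NULL) → NULL
student=Lena: (no match → NULL) → NULL
student=Mira: (no match → NULL) → NULL
student=Noor: year < 2 → T5
student=Omar: (no match → NULL) → NULL
student=Quinn: year < 2 → T5
student=Tara: (no match → NULL) → NULL

NULL, T4, T5, NULL, NULL, NULL, NULL, T5, NULL, T5, NULL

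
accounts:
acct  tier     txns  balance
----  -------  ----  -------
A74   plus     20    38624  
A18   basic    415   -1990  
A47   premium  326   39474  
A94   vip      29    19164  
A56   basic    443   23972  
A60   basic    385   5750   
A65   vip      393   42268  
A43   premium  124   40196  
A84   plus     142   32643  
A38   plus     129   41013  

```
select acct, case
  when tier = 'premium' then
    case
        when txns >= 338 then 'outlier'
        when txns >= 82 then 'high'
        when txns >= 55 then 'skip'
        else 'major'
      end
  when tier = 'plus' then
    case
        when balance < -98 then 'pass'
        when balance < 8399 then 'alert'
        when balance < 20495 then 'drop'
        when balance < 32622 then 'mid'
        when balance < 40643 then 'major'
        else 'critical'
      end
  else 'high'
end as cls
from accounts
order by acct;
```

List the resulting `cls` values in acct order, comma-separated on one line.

acct=A18: tier='basic' → outer ELSE → high
acct=A38: tier='plus' → inner[ELSE] → critical
acct=A43: tier='premium' → inner[txns >= 82] → high
acct=A47: tier='premium' → inner[txns >= 82] → high
acct=A56: tier='basic' → outer ELSE → high
acct=A60: tier='basic' → outer ELSE → high
acct=A65: tier='vip' → outer ELSE → high
acct=A74: tier='plus' → inner[balance < 40643] → major
acct=A84: tier='plus' → inner[balance < 40643] → major
acct=A94: tier='vip' → outer ELSE → high

high, critical, high, high, high, high, high, major, major, high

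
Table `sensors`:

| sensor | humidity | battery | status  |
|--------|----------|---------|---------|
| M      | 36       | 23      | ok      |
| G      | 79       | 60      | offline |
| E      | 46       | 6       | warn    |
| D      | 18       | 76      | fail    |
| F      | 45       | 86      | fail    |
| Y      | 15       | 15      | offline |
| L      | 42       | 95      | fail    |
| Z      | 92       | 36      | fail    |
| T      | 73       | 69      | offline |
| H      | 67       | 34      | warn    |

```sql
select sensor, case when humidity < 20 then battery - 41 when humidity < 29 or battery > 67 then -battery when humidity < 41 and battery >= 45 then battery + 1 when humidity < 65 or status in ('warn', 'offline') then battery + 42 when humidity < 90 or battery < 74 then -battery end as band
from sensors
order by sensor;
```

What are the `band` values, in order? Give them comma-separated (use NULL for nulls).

sensor=D: humidity < 20 → 35
sensor=E: humidity < 65 or status in ('warn', 'offline') → 48
sensor=F: humidity < 29 or battery > 67 → -86
sensor=G: humidity < 65 or status in ('warn', 'offline') → 102
sensor=H: humidity < 65 or status in ('warn', 'offline') → 76
sensor=L: humidity < 29 or battery > 67 → -95
sensor=M: humidity < 65 or status in ('warn', 'offline') → 65
sensor=T: humidity < 29 or battery > 67 → -69
sensor=Y: humidity < 20 → -26
sensor=Z: humidity < 90 or battery < 74 → -36

35, 48, -86, 102, 76, -95, 65, -69, -26, -36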